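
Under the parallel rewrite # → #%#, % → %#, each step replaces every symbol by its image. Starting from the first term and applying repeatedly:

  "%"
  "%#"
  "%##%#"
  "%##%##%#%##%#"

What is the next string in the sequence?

Replace each of the 13 characters of %##%##%#%##%# in place — %# #%# #%# %# #%# #%# %# #%# %# #%# #%# %# #%# — and concatenate.

%##%##%#%##%##%#%##%#%##%##%#%##%#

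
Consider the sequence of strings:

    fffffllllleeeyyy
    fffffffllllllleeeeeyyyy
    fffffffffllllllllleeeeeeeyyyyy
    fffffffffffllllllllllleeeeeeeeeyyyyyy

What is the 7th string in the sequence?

fffffffffffffffffllllllllllllllllleeeeeeeeeeeeeeeyyyyyyyyy

The n-th term is 2n+1 f's then 2n+1 l's then 2n-1 e's then n+1 y's, where the shown terms are n = 2, 3, 4, 5.
For term 7, n = 8, so the run lengths are 17, 17, 15, 9.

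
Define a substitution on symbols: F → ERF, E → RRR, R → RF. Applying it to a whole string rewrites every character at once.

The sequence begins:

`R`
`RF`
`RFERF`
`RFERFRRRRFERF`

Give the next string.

Rewriting the 13 symbols of RFERFRRRRFERF one by one yields RF ERF RRR RF ERF RF RF RF RF ERF RRR RF ERF; concatenated:

RFERFRRRRFERFRFRFRFRFERFRRRRFERF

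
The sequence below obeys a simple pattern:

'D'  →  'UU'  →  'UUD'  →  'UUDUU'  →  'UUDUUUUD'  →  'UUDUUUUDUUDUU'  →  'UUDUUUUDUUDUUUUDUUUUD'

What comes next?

UUDUUUUDUUDUUUUDUUUUDUUDUUUUDUUDUU

Each term (from the third on) is the previous term followed by the one before it: term 3 = UU·D = UUD.
Continuing: UUDUUUUDUUDUUUUDUUUUD · UUDUUUUDUUDUU gives term 8.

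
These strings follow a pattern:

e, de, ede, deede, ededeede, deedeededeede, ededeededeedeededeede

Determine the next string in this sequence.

deedeededeedeededeededeedeededeede

Each term (from the third on) is the two preceding terms concatenated in order: term 3 = e·de = ede.
So term 8 is deedeededeede·ededeededeedeededeede.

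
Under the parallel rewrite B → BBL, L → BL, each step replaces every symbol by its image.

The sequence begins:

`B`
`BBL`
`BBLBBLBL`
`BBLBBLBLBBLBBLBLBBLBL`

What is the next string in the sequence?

Rewriting the 21 symbols of BBLBBLBLBBLBBLBLBBLBL one by one yields BBL BBL BL BBL BBL BL BBL BL BBL BBL BL BBL BBL BL BBL BL BBL BBL BL BBL BL; concatenated:

BBLBBLBLBBLBBLBLBBLBLBBLBBLBLBBLBBLBLBBLBLBBLBBLBLBBLBL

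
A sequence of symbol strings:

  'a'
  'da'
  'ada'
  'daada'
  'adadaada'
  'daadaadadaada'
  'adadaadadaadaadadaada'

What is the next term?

daadaadadaadaadadaadadaadaadadaada

From term 3 onward, concatenate the second-to-last term with the last: a·da = ada, da·ada = daada, …
The next term joins daadaadadaada and adadaadadaadaadadaada.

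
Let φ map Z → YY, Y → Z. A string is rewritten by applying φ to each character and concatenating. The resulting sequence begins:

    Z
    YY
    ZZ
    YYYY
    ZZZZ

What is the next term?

Rewriting each symbol of ZZZZ: Z→YY, Z→YY, Z→YY, Z→YY, which concatenates to YY YY YY YY.

YYYYYYYY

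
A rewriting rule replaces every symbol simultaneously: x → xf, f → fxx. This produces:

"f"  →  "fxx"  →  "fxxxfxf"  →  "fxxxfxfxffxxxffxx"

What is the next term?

Applying the rule to each of the 17 symbols of fxxxfxfxffxxxffxx gives the pieces fxx xf xf xf fxx xf fxx xf fxx fxx xf xf xf fxx fxx xf xf, which concatenate to the answer.

fxxxfxfxffxxxffxxxffxxfxxxfxfxffxxfxxxfxf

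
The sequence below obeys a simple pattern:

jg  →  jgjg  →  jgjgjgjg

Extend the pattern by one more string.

Each string is two copies of the previous one concatenated.
One more doubling of jgjgjgjg gives the answer.

jgjgjgjgjgjgjgjg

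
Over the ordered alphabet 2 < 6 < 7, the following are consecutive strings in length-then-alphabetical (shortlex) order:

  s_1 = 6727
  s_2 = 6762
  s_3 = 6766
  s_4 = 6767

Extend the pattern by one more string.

6772

Treat 6767 as a base-3 numeral over the given alphabet and add one, carrying through any trailing 7's.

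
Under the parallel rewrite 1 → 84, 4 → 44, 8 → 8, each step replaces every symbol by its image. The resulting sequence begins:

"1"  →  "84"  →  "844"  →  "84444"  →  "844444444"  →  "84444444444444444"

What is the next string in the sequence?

844444444444444444444444444444444

Applying the rule to each of the 17 symbols of 84444444444444444 gives the pieces 8 44 44 44 44 44 44 44 44 44 44 44 44 44 44 44 44, which concatenate to the answer.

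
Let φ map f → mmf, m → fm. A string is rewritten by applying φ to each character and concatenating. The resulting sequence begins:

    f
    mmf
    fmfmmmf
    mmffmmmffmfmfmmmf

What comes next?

Applying the rule to each of the 17 symbols of mmffmmmffmfmfmmmf gives the pieces fm fm mmf mmf fm fm fm mmf mmf fm mmf fm mmf fm fm fm mmf, which concatenate to the answer.

fmfmmmfmmffmfmfmmmfmmffmmmffmmmffmfmfmmmf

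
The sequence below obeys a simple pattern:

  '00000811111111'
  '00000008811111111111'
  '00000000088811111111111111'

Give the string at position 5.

Term n consists of 2n+1 0's, followed by n-1 8's, followed by 3n+2 1's, where the shown terms are n = 2, 3, 4.
For term 5, n = 6, so the run lengths are 13, 5, 20.

00000000000008888811111111111111111111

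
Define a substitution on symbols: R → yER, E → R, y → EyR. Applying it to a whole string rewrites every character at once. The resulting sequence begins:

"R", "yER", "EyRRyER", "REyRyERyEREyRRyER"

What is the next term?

Replace each of the 17 characters of REyRyERyEREyRRyER in place — yER R EyR yER EyR R yER EyR R yER R EyR yER yER EyR R yER — and concatenate.

yERREyRyEREyRRyEREyRRyERREyRyERyEREyRRyER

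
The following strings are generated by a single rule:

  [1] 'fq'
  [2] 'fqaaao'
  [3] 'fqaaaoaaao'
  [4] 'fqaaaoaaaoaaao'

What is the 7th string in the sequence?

The strings grow by a fixed suffix aaao each time.
From fqaaaoaaaoaaao, 3 further steps: fqaaaoaaaoaaao → fqaaaoaaaoaaaoaaao → fqaaaoaaaoaaaoaaaoaaao → (answer).

fqaaaoaaaoaaaoaaaoaaaoaaao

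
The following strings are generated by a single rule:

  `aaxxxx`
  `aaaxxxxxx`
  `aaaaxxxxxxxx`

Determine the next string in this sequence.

The n-th term is n a's then 2n x's, where the shown terms are n = 2, 3, 4.
At n = 5 the blocks have lengths 5, 10.

aaaaaxxxxxxxxxx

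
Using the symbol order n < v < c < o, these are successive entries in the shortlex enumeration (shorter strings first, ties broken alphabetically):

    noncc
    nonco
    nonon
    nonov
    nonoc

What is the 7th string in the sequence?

novnn

Advancing 2 positions from nonoc through nonoc → nonoo reaches term 7.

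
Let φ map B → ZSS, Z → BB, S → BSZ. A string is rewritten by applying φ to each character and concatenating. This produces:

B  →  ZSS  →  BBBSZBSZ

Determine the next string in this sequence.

Apply φ to BBBSZBSZ symbol by symbol: B→ZSS, B→ZSS, B→ZSS, S→BSZ, Z→BB, B→ZSS, S→BSZ, Z→BB; joined: ZSS ZSS ZSS BSZ BB ZSS BSZ BB.

ZSSZSSZSSBSZBBZSSBSZBB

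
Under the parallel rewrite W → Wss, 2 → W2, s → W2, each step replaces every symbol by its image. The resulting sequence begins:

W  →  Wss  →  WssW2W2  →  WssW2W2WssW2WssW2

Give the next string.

Replace each of the 17 characters of WssW2W2WssW2WssW2 in place — Wss W2 W2 Wss W2 Wss W2 Wss W2 W2 Wss W2 Wss W2 W2 Wss W2 — and concatenate.

WssW2W2WssW2WssW2WssW2W2WssW2WssW2W2WssW2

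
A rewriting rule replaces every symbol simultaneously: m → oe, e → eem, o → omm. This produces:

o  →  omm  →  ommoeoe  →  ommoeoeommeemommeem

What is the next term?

φ(ommoeoeommeemommeem) expands symbol-by-symbol to omm oe oe omm eem omm eem omm oe oe eem eem oe omm oe oe eem eem oe; joining the 19 pieces gives the next term.

ommoeoeommeemommeemommoeoeeemeemoeommoeoeeemeemoe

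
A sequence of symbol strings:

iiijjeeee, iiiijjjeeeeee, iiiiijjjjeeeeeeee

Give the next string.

Each string has the form i^{n+1} j^{n} e^{2n}, where the shown terms are n = 2, 3, 4.
At n = 5 the blocks have lengths 6, 5, 10.

iiiiiijjjjjeeeeeeeeee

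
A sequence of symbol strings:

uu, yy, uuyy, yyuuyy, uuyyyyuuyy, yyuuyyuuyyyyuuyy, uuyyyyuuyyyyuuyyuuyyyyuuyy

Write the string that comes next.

yyuuyyuuyyyyuuyyuuyyyyuuyyyyuuyyuuyyyyuuyy

From term 3 onward, concatenate the second-to-last term with the last: uu·yy = uuyy, yy·uuyy = yyuuyy, …
The next term joins yyuuyyuuyyyyuuyy and uuyyyyuuyyyyuuyyuuyyyyuuyy.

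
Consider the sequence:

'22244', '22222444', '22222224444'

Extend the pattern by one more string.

22222222244444

Each string has the form 2^{2n-1} 4^{n}, where the shown terms are n = 2, 3, 4.
For the next term, n = 5, so the run lengths are 9, 5.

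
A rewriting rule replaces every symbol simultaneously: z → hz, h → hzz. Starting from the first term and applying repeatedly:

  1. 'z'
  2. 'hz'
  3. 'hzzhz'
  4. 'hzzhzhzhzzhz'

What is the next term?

hzzhzhzhzzhzhzzhzhzzhzhzhzzhz

Apply φ to hzzhzhzhzzhz symbol by symbol: h→hzz, z→hz, z→hz, h→hzz, z→hz, h→hzz, z→hz, h→hzz, z→hz, z→hz, h→hzz, z→hz; joined: hzz hz hz hzz hz hzz hz hzz hz hz hzz hz.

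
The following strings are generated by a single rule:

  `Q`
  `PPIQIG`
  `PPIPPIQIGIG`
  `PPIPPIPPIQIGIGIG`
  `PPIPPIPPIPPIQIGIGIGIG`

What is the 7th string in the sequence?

PPIPPIPPIPPIPPIPPIQIGIGIGIGIGIG

s(k+1) = PPI·s(k)·IG, so each term gains PPI as a prefix and IG as a suffix.
From PPIPPIPPIPPIQIGIGIGIG, 2 further steps: PPIPPIPPIPPIQIGIGIGIG → PPIPPIPPIPPIPPIQIGIGIGIGIG → (answer).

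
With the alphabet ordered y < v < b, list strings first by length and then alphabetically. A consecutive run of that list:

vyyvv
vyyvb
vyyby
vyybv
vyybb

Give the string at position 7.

Continuing the enumeration 2 steps past vyybb: vyybb → vyvyy → (answer).

vyvyv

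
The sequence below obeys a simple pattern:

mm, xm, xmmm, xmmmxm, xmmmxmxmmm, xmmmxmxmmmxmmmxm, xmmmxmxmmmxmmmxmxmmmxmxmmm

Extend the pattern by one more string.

This is a Fibonacci-style word recurrence s(k) = s(k−1)·s(k−2): e.g. xm·mm = xmmm.
Continuing: xmmmxmxmmmxmmmxmxmmmxmxmmm · xmmmxmxmmmxmmmxm gives term 8.

xmmmxmxmmmxmmmxmxmmmxmxmmmxmmmxmxmmmxmmmxm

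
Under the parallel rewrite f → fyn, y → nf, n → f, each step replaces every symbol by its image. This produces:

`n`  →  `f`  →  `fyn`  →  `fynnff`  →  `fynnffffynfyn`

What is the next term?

φ(fynnffffynfyn) expands symbol-by-symbol to fyn nf f f fyn fyn fyn fyn nf f fyn nf f; joining the 13 pieces gives the next term.

fynnffffynfynfynfynnfffynnff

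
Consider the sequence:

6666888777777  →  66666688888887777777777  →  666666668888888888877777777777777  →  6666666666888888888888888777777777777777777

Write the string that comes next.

Reading off run lengths: 6 runs 4, 6, 8, 10; 8 runs 3, 7, 11, 15; 7 runs 6, 10, 14, 18 — each is linear in n (n = 1, 2, …).
At n = 5 the blocks have lengths 12, 19, 22.

66666666666688888888888888888887777777777777777777777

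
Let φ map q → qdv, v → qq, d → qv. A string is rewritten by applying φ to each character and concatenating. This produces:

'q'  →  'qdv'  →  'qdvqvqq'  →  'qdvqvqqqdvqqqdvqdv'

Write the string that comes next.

Rewriting the 18 symbols of qdvqvqqqdvqqqdvqdv one by one yields qdv qv qq qdv qq qdv qdv qdv qv qq qdv qdv qdv qv qq qdv qv qq; concatenated:

qdvqvqqqdvqqqdvqdvqdvqvqqqdvqdvqdvqvqqqdvqvqq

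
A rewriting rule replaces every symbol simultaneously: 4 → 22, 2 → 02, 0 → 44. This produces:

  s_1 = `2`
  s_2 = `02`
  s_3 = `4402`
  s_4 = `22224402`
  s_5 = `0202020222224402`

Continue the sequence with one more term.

44024402440244020202020222224402

Applying the rule to each of the 16 symbols of 0202020222224402 gives the pieces 44 02 44 02 44 02 44 02 02 02 02 02 22 22 44 02, which concatenate to the answer.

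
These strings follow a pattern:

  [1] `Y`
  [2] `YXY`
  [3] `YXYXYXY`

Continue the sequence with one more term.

YXYXYXYXYXYXYXY

Each string is two copies of the previous one joined by 'X'.
One more doubling of YXYXYXY gives the answer.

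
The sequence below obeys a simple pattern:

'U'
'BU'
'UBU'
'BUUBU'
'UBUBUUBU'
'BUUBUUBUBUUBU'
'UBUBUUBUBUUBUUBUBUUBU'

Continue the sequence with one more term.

This is a Fibonacci-style word recurrence s(k) = s(k−2)·s(k−1): e.g. U·BU = UBU.
The next term joins BUUBUUBUBUUBU and UBUBUUBUBUUBUUBUBUUBU.

BUUBUUBUBUUBUUBUBUUBUBUUBUUBUBUUBU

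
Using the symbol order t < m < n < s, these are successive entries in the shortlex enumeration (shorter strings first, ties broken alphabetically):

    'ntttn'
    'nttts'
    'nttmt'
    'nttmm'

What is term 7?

Continuing the enumeration 3 steps past nttmm: nttmm → nttmn → nttms → (answer).

nttnt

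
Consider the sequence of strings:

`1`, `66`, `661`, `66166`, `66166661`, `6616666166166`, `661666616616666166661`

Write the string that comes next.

6616666166166661666616616666166166

From term 3 onward, concatenate the last term with the second-to-last: 66·1 = 661, 661·66 = 66166, …
So term 8 is 661666616616666166661·6616666166166.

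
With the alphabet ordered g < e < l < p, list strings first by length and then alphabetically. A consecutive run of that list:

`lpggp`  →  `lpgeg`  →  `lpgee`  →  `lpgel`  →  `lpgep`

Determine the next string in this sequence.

lpglg

Treat lpgep as a base-4 numeral over the given alphabet and add one, carrying through any trailing p's.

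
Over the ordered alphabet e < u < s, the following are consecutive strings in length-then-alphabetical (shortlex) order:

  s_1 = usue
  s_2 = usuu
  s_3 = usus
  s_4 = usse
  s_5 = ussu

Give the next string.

usss

Find the rightmost character of ussu below s, bump it to the next letter, and reset everything to its right to e.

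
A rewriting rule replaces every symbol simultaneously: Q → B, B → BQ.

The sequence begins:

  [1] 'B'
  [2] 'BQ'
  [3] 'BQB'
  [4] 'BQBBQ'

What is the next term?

BQBBQBQB

Rewriting each symbol of BQBBQ: B→BQ, Q→B, B→BQ, B→BQ, Q→B, which concatenates to BQ B BQ BQ B.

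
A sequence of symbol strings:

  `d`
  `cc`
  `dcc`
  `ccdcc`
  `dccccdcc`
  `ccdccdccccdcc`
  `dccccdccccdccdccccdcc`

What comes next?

ccdccdccccdccdccccdccccdccdccccdcc

This is a Fibonacci-style word recurrence s(k) = s(k−2)·s(k−1): e.g. d·cc = dcc.
So term 8 is ccdccdccccdcc·dccccdccccdccdccccdcc.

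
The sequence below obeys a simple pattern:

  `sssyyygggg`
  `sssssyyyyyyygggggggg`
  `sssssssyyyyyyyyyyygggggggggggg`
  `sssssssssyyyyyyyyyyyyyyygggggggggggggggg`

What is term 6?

Each string has the form s^{2n+1} y^{4n-1} g^{4n} (n = 1, 2, …).
Setting n = 6 gives 13, 23, 24 characters in each block.

sssssssssssssyyyyyyyyyyyyyyyyyyyyyyygggggggggggggggggggggggg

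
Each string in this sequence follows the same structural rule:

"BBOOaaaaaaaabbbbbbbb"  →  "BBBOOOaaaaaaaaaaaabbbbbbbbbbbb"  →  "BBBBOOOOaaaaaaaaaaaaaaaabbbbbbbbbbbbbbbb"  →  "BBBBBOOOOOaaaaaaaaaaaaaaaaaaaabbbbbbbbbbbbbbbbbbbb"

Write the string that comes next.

BBBBBBOOOOOOaaaaaaaaaaaaaaaaaaaaaaaabbbbbbbbbbbbbbbbbbbbbbbb

Term n consists of n B's, followed by n O's, followed by 4n a's, followed by 4n b's, where the shown terms are n = 2, 3, 4, 5.
At n = 6 the blocks have lengths 6, 6, 24, 24.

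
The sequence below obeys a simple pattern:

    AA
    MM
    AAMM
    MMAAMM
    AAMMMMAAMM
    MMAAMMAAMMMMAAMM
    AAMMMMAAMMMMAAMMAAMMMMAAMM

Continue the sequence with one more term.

Each term (from the third on) is the two preceding terms concatenated in order: term 3 = AA·MM = AAMM.
So term 8 is MMAAMMAAMMMMAAMM·AAMMMMAAMMMMAAMMAAMMMMAAMM.

MMAAMMAAMMMMAAMMAAMMMMAAMMMMAAMMAAMMMMAAMM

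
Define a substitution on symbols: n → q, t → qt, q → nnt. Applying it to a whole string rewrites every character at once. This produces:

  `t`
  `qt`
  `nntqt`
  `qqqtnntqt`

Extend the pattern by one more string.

Expanding qqqtnntqt: q→nnt, q→nnt, q→nnt, t→qt, n→q, n→q, t→qt, q→nnt, t→qt. Concatenated: nnt nnt nnt qt q q qt nnt qt.

nntnntnntqtqqqtnntqt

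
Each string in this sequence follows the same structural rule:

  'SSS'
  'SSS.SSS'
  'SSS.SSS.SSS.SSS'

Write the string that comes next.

SSS.SSS.SSS.SSS.SSS.SSS.SSS.SSS

Each string is two copies of the previous one joined by '.'.
So the next term is two copies of SSS.SSS.SSS.SSS with '.' between the halves.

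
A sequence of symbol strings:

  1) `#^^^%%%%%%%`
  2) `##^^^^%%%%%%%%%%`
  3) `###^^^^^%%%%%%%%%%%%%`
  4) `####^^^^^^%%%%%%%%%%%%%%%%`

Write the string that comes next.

#####^^^^^^^%%%%%%%%%%%%%%%%%%%

Each string has the form #^{n-1} ^^{n+1} %^{3n+1}, where the shown terms are n = 2, 3, 4, 5.
At n = 6 the blocks have lengths 5, 7, 19.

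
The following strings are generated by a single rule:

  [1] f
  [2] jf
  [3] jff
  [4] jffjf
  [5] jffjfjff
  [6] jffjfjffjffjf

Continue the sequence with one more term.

From term 3 onward, concatenate the last term with the second-to-last: jf·f = jff, jff·jf = jffjf, …
Continuing: jffjfjffjffjf · jffjfjff gives term 7.

jffjfjffjffjfjffjfjff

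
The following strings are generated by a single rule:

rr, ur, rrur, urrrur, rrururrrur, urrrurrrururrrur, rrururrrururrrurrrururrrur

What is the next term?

urrrurrrururrrurrrururrrururrrurrrururrrur

Each term (from the third on) is the two preceding terms concatenated in order: term 3 = rr·ur = rrur.
The next term joins urrrurrrururrrur and rrururrrururrrurrrururrrur.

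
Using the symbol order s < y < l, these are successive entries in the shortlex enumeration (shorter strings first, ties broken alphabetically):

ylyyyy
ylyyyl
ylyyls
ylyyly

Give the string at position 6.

Advancing 2 positions from ylyyly through ylyyly → ylyyll reaches term 6.

ylylss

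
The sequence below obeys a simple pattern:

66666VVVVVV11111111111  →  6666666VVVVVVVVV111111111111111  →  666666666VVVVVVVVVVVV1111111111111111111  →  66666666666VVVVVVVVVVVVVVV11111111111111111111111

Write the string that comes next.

6666666666666VVVVVVVVVVVVVVVVVV111111111111111111111111111

Reading off run lengths: 6 runs 5, 7, 9, 11; V runs 6, 9, 12, 15; 1 runs 11, 15, 19, 23 — each is linear in n, where the shown terms are n = 2, 3, 4, 5.
Setting n = 6 gives 13, 18, 27 characters in each block.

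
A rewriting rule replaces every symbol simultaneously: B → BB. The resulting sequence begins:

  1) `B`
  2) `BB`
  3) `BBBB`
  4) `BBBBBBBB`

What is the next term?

Apply φ to BBBBBBBB symbol by symbol: B→BB, B→BB, B→BB, B→BB, B→BB, B→BB, B→BB, B→BB; joined: BB BB BB BB BB BB BB BB.

BBBBBBBBBBBBBBBB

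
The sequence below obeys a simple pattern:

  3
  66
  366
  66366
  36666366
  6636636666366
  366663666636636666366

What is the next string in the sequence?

6636636666366366663666636636666366

This is a Fibonacci-style word recurrence s(k) = s(k−2)·s(k−1): e.g. 3·66 = 366.
The next term joins 6636636666366 and 366663666636636666366.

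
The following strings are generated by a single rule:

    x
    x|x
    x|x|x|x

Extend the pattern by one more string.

x|x|x|x|x|x|x|x

Every step duplicates the string with '|' between the halves.
So the next term is two copies of x|x|x|x with '|' between the halves.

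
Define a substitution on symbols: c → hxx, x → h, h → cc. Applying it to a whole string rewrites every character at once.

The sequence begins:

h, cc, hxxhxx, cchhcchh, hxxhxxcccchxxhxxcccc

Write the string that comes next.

Rewriting the 20 symbols of hxxhxxcccchxxhxxcccc one by one yields cc h h cc h h hxx hxx hxx hxx cc h h cc h h hxx hxx hxx hxx; concatenated:

cchhcchhhxxhxxhxxhxxcchhcchhhxxhxxhxxhxx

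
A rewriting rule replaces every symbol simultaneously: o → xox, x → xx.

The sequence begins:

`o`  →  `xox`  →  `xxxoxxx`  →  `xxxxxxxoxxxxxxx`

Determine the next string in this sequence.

φ(xxxxxxxoxxxxxxx) expands symbol-by-symbol to xx xx xx xx xx xx xx xox xx xx xx xx xx xx xx; joining the 15 pieces gives the next term.

xxxxxxxxxxxxxxxoxxxxxxxxxxxxxxx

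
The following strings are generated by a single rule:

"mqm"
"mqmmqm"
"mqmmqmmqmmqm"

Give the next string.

mqmmqmmqmmqmmqmmqmmqmmqm

Each string is two copies of the previous one concatenated.
So the next term is two copies of mqmmqmmqmmqm.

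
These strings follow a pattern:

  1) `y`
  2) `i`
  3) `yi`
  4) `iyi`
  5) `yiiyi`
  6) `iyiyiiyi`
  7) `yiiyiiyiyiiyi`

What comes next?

From term 3 onward, concatenate the second-to-last term with the last: y·i = yi, i·yi = iyi, …
The next term joins iyiyiiyi and yiiyiiyiyiiyi.

iyiyiiyiyiiyiiyiyiiyi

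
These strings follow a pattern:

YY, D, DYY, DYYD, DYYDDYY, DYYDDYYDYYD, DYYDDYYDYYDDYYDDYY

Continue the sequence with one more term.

This is a Fibonacci-style word recurrence s(k) = s(k−1)·s(k−2): e.g. D·YY = DYY.
The next term joins DYYDDYYDYYDDYYDDYY and DYYDDYYDYYD.

DYYDDYYDYYDDYYDDYYDYYDDYYDYYD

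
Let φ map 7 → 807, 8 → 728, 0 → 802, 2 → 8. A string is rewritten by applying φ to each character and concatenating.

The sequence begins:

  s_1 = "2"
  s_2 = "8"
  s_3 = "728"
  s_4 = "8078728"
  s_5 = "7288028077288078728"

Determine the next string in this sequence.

Rewriting the 19 symbols of 7288028077288078728 one by one yields 807 8 728 728 802 8 728 802 807 807 8 728 728 802 807 728 807 8 728; concatenated:

8078728728802872880280780787287288028077288078728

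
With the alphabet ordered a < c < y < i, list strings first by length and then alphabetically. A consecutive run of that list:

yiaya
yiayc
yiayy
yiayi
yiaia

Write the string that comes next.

yiaic

The successor of yiaia increments the rightmost position that isn't already i and resets every position after it to a.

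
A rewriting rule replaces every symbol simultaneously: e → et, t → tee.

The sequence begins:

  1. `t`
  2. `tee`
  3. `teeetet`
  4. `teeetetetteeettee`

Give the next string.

Applying the rule to each of the 17 symbols of teeetetetteeettee gives the pieces tee et et et tee et tee et tee tee et et et tee tee et et, which concatenate to the answer.

teeetetetteeetteeetteeteeetetetteeteeetet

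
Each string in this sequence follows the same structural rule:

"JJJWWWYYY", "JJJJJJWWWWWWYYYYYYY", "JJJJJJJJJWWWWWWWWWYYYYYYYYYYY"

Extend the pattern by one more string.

JJJJJJJJJJJJWWWWWWWWWWWWYYYYYYYYYYYYYYY

The n-th term is 3n J's then 3n W's then 4n-1 Y's (n = 1, 2, …).
Setting n = 4 gives 12, 12, 15 characters in each block.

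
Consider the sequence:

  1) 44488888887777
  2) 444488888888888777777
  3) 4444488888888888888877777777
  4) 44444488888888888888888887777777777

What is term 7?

44444444488888888888888888888888888888887777777777777777

Reading off run lengths: 4 runs 3, 4, 5, 6; 8 runs 7, 11, 15, 19; 7 runs 4, 6, 8, 10 — each is linear in n (n = 1, 2, …).
For term 7, n = 7, so the run lengths are 9, 31, 16.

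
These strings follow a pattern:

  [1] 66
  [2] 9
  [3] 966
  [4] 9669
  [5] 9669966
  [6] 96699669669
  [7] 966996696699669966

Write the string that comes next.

This is a Fibonacci-style word recurrence s(k) = s(k−1)·s(k−2): e.g. 9·66 = 966.
The next term joins 966996696699669966 and 96699669669.

96699669669966996696699669669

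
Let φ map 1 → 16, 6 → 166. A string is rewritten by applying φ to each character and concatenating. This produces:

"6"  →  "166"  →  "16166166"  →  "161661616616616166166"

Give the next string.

1616616166166161661616616616166166161661616616616166166

Applying the rule to each of the 21 symbols of 161661616616616166166 gives the pieces 16 166 16 166 166 16 166 16 166 166 16 166 166 16 166 16 166 166 16 166 166, which concatenate to the answer.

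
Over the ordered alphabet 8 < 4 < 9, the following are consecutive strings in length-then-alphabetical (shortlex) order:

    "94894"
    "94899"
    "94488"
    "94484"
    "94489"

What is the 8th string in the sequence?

Continuing the enumeration 3 steps past 94489: 94489 → 94448 → 94444 → (answer).

94449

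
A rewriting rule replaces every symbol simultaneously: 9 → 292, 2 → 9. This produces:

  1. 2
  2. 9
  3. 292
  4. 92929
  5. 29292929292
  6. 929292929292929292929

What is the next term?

2929292929292929292929292929292929292929292

Replace each of the 21 characters of 929292929292929292929 in place — 292 9 292 9 292 9 292 9 292 9 292 9 292 9 292 9 292 9 292 9 292 — and concatenate.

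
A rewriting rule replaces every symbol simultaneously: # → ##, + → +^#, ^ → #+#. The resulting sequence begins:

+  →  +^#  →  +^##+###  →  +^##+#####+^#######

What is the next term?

Rewriting the 19 symbols of +^##+#####+^####### one by one yields +^# #+# ## ## +^# ## ## ## ## ## +^# #+# ## ## ## ## ## ## ##; concatenated:

+^##+#####+^###########+^##+###############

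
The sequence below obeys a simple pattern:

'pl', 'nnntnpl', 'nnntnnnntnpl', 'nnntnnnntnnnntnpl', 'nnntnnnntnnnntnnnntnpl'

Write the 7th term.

The strings grow by a fixed prefix nnntn each time.
From nnntnnnntnnnntnnnntnpl, 2 further steps: nnntnnnntnnnntnnnntnpl → nnntnnnntnnnntnnnntnnnntnpl → (answer).

nnntnnnntnnnntnnnntnnnntnnnntnpl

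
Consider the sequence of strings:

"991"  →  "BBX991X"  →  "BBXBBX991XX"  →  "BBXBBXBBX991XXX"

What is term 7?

BBXBBXBBXBBXBBXBBX991XXXXXX

Each term wraps the previous one in BBX on the left and X on the right.
From BBXBBXBBX991XXX, 3 further steps: BBXBBXBBX991XXX → BBXBBXBBXBBX991XXXX → BBXBBXBBXBBXBBX991XXXXX → (answer).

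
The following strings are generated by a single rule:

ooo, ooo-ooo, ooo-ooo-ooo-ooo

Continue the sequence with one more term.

ooo-ooo-ooo-ooo-ooo-ooo-ooo-ooo

s(k+1) = s(k)·-·s(k) — each term doubles the last with '-' between the halves.
One more doubling of ooo-ooo-ooo-ooo gives the answer.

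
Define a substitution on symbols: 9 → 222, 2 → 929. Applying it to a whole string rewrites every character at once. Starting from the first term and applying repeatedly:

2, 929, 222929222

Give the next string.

Expanding 222929222: 2→929, 2→929, 2→929, 9→222, 2→929, 9→222, 2→929, 2→929, 2→929. Concatenated: 929 929 929 222 929 222 929 929 929.

929929929222929222929929929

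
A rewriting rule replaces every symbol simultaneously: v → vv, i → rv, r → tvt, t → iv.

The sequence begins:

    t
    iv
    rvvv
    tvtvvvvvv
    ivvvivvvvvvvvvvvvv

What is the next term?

rvvvvvvvrvvvvvvvvvvvvvvvvvvvvvvvvvvv

Replace each of the 18 characters of ivvvivvvvvvvvvvvvv in place — rv vv vv vv rv vv vv vv vv vv vv vv vv vv vv vv vv vv — and concatenate.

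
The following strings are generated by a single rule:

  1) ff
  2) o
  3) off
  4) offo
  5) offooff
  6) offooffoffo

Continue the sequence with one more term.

This is a Fibonacci-style word recurrence s(k) = s(k−1)·s(k−2): e.g. o·ff = off.
The next term joins offooffoffo and offooff.

offooffoffooffooff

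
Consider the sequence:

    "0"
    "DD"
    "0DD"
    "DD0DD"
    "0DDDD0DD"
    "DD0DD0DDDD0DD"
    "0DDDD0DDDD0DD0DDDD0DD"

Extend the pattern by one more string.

From term 3 onward, concatenate the second-to-last term with the last: 0·DD = 0DD, DD·0DD = DD0DD, …
The next term joins DD0DD0DDDD0DD and 0DDDD0DDDD0DD0DDDD0DD.

DD0DD0DDDD0DD0DDDD0DDDD0DD0DDDD0DD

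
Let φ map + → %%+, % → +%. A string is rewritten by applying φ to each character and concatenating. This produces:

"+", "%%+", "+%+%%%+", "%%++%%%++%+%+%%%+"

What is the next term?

Replace each of the 17 characters of %%++%%%++%+%+%%%+ in place — +% +% %%+ %%+ +% +% +% %%+ %%+ +% %%+ +% %%+ +% +% +% %%+ — and concatenate.

+%+%%%+%%++%+%+%%%+%%++%%%++%%%++%+%+%%%+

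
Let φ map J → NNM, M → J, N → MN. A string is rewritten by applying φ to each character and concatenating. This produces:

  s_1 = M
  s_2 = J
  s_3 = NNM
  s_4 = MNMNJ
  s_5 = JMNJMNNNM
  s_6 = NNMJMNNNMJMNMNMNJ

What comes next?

Rewriting the 17 symbols of NNMJMNNNMJMNMNMNJ one by one yields MN MN J NNM J MN MN MN J NNM J MN J MN J MN NNM; concatenated:

MNMNJNNMJMNMNMNJNNMJMNJMNJMNNNM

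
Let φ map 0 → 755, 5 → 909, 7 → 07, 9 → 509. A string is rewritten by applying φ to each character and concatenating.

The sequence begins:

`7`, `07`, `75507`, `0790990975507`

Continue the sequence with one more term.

Applying the rule to each of the 13 symbols of 0790990975507 gives the pieces 755 07 509 755 509 509 755 509 07 909 909 755 07, which concatenate to the answer.

755075097555095097555090790990975507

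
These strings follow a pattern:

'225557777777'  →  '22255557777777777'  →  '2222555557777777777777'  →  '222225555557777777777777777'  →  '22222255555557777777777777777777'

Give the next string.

2222222555555557777777777777777777777

Term n consists of n 2's, followed by n+1 5's, followed by 3n+1 7's, where the shown terms are n = 2, 3, 4, 5, 6.
For the next term, n = 7, so the run lengths are 7, 8, 22.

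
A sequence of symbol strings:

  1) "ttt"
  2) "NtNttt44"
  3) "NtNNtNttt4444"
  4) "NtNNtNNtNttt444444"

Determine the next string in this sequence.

Each term wraps the previous one in NtN on the left and 44 on the right.
So the next term is NtN·NtNNtNNtNttt444444·44.

NtNNtNNtNNtNttt44444444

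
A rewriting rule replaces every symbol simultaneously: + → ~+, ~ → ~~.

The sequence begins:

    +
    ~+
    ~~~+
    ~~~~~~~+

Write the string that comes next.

Rewriting each symbol of ~~~~~~~+: ~→~~, ~→~~, ~→~~, ~→~~, ~→~~, ~→~~, ~→~~, +→~+, which concatenates to ~~ ~~ ~~ ~~ ~~ ~~ ~~ ~+.

~~~~~~~~~~~~~~~+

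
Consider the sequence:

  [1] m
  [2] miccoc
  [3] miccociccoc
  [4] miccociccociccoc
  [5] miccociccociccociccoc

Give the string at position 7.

The strings grow by a fixed suffix iccoc each time.
From miccociccociccociccoc, 2 further steps: miccociccociccociccoc → miccociccociccociccociccoc → (answer).

miccociccociccociccociccociccoc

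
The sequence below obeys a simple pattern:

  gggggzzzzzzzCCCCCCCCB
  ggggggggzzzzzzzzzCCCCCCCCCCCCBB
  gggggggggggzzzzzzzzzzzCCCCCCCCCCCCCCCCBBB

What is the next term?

Each string has the form g^{3n-1} z^{2n+3} C^{4n} B^{n-1}, where the shown terms are n = 2, 3, 4.
At n = 5 the blocks have lengths 14, 13, 20, 4.

ggggggggggggggzzzzzzzzzzzzzCCCCCCCCCCCCCCCCCCCCBBBB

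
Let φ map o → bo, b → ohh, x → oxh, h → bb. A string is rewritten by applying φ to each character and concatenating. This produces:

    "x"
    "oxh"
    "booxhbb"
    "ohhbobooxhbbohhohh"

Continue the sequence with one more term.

bobbbbohhboohhbobooxhbbohhohhbobbbbbobbbb

Applying the rule to each of the 18 symbols of ohhbobooxhbbohhohh gives the pieces bo bb bb ohh bo ohh bo bo oxh bb ohh ohh bo bb bb bo bb bb, which concatenate to the answer.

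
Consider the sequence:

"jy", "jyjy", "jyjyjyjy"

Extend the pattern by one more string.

s(k+1) = s(k)·s(k) — each term doubles the last.
Doubling jyjyjyjy:

jyjyjyjyjyjyjyjy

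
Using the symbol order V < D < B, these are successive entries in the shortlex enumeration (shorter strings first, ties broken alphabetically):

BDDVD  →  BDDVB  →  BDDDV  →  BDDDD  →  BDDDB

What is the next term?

Find the rightmost character of BDDDB below B, bump it to the next letter, and reset everything to its right to V.

BDDBV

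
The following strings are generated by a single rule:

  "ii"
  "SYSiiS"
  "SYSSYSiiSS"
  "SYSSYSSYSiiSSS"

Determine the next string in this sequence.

SYSSYSSYSSYSiiSSSS

Every step adds SYS to the front and S to the end of the previous string.
So the next term is SYS·SYSSYSSYSiiSSS·S.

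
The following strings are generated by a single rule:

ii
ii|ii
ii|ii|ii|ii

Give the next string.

ii|ii|ii|ii|ii|ii|ii|ii

Each string is two copies of the previous one joined by '|'.
One more doubling of ii|ii|ii|ii gives the answer.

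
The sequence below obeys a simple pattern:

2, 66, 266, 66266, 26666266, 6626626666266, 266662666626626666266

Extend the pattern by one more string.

6626626666266266662666626626666266

This is a Fibonacci-style word recurrence s(k) = s(k−2)·s(k−1): e.g. 2·66 = 266.
So term 8 is 6626626666266·266662666626626666266.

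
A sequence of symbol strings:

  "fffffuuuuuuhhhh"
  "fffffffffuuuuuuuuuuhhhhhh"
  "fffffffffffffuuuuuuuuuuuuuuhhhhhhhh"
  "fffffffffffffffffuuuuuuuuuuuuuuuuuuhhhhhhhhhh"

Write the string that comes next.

fffffffffffffffffffffuuuuuuuuuuuuuuuuuuuuuuhhhhhhhhhhhh

Term n consists of 4n+1 f's, followed by 4n+2 u's, followed by 2n+2 h's (n = 1, 2, …).
Setting n = 5 gives 21, 22, 12 characters in each block.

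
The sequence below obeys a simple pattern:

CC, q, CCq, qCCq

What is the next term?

From term 3 onward, concatenate the second-to-last term with the last: CC·q = CCq, q·CCq = qCCq, …
Continuing: CCq · qCCq gives term 5.

CCqqCCq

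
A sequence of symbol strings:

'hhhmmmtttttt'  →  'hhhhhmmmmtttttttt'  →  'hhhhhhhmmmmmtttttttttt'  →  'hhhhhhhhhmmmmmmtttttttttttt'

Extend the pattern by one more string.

hhhhhhhhhhhmmmmmmmtttttttttttttt

Each string has the form h^{2n-1} m^{n+1} t^{2n+2}, where the shown terms are n = 2, 3, 4, 5.
At n = 6 the blocks have lengths 11, 7, 14.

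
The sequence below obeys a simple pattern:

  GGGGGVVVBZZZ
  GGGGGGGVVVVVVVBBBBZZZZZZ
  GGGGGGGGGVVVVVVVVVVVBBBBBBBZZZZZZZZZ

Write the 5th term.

GGGGGGGGGGGGGVVVVVVVVVVVVVVVVVVVBBBBBBBBBBBBBZZZZZZZZZZZZZZZ

Each string has the form G^{2n+3} V^{4n-1} B^{3n-2} Z^{3n} (n = 1, 2, …).
At n = 5 the blocks have lengths 13, 19, 13, 15.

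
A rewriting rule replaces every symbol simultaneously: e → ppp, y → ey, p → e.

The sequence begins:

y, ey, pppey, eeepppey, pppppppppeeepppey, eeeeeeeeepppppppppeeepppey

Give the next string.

φ(eeeeeeeeepppppppppeeepppey) expands symbol-by-symbol to ppp ppp ppp ppp ppp ppp ppp ppp ppp e e e e e e e e e ppp ppp ppp e e e ppp ey; joining the 26 pieces gives the next term.

pppppppppppppppppppppppppppeeeeeeeeepppppppppeeepppey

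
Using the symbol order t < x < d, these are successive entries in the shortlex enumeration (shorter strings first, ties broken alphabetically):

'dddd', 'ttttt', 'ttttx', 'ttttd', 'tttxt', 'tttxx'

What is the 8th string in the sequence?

Continuing the enumeration 2 steps past tttxx: tttxx → tttxd → (answer).

tttdt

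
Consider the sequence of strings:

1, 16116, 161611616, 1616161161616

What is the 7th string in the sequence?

1616161616161161616161616

Each term wraps the previous one in 16 on the left and 16 on the right.
From 1616161161616, 3 further steps: 1616161161616 → 16161616116161616 → 161616161611616161616 → (answer).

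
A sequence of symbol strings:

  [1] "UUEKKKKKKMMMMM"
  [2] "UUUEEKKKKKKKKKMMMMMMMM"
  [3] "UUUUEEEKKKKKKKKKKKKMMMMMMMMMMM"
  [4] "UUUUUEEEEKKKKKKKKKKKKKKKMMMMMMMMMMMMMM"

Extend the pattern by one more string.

Reading off run lengths: U runs 2, 3, 4, 5; E runs 1, 2, 3, 4; K runs 6, 9, 12, 15; M runs 5, 8, 11, 14 — each is linear in n, where the shown terms are n = 2, 3, 4, 5.
For the next term, n = 6, so the run lengths are 6, 5, 18, 17.

UUUUUUEEEEEKKKKKKKKKKKKKKKKKKMMMMMMMMMMMMMMMMM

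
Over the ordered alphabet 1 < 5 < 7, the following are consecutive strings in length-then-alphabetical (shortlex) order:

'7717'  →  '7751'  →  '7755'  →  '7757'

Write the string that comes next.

7771

Treat 7757 as a base-3 numeral over the given alphabet and add one, carrying through any trailing 7's.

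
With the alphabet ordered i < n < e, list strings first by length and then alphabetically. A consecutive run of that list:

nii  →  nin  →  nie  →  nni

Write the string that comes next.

nnn

Treat nni as a base-3 numeral over the given alphabet and add one, carrying through any trailing e's.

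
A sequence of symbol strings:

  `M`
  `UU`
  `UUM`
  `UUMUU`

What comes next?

UUMUUUUM

Each term (from the third on) is the previous term followed by the one before it: term 3 = UU·M = UUM.
So term 5 is UUMUU·UUM.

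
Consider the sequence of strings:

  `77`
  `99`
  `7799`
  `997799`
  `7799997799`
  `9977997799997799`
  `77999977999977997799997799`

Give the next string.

997799779999779977999977999977997799997799

From term 3 onward, concatenate the second-to-last term with the last: 77·99 = 7799, 99·7799 = 997799, …
The next term joins 9977997799997799 and 77999977999977997799997799.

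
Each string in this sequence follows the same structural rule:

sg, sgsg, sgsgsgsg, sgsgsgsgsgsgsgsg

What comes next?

sgsgsgsgsgsgsgsgsgsgsgsgsgsgsgsg

s(k+1) = s(k)·s(k) — each term doubles the last.
One more doubling of sgsgsgsgsgsgsgsg gives the answer.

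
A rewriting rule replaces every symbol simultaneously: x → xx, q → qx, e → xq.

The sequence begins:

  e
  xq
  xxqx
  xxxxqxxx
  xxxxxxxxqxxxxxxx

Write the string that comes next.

φ(xxxxxxxxqxxxxxxx) expands symbol-by-symbol to xx xx xx xx xx xx xx xx qx xx xx xx xx xx xx xx; joining the 16 pieces gives the next term.

xxxxxxxxxxxxxxxxqxxxxxxxxxxxxxxx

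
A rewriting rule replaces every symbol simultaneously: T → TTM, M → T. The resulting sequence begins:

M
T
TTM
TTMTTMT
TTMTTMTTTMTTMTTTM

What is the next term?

TTMTTMTTTMTTMTTTMTTMTTMTTTMTTMTTTMTTMTTMT

Applying the rule to each of the 17 symbols of TTMTTMTTTMTTMTTTM gives the pieces TTM TTM T TTM TTM T TTM TTM TTM T TTM TTM T TTM TTM TTM T, which concatenate to the answer.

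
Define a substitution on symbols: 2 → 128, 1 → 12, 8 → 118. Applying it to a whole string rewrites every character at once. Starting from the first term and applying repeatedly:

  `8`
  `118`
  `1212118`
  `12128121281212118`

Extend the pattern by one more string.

Rewriting the 17 symbols of 12128121281212118 one by one yields 12 128 12 128 118 12 128 12 128 118 12 128 12 128 12 12 118; concatenated:

1212812128118121281212811812128121281212118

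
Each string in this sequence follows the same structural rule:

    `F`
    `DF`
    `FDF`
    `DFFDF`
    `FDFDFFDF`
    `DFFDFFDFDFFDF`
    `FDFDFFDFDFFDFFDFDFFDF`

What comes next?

DFFDFFDFDFFDFFDFDFFDFDFFDFFDFDFFDF

Each term (from the third on) is the two preceding terms concatenated in order: term 3 = F·DF = FDF.
So term 8 is DFFDFFDFDFFDF·FDFDFFDFDFFDFFDFDFFDF.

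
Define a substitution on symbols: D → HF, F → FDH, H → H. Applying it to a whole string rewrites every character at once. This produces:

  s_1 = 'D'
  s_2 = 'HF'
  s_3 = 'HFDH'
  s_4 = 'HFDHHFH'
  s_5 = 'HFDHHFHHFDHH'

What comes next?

Expanding HFDHHFHHFDHH: H→H, F→FDH, D→HF, H→H, H→H, F→FDH, H→H, H→H, F→FDH, D→HF, H→H, H→H. Concatenated: H FDH HF H H FDH H H FDH HF H H.

HFDHHFHHFDHHHFDHHFHH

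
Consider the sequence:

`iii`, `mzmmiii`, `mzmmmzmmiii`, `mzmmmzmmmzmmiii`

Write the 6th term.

mzmmmzmmmzmmmzmmmzmmiii

Each term is the previous one with mzmm prepended.
From mzmmmzmmmzmmiii, 2 further steps: mzmmmzmmmzmmiii → mzmmmzmmmzmmmzmmiii → (answer).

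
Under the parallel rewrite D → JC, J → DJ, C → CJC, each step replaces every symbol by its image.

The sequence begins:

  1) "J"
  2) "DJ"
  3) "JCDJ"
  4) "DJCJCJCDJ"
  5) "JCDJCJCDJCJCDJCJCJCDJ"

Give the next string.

Rewriting the 21 symbols of JCDJCJCDJCJCDJCJCJCDJ one by one yields DJ CJC JC DJ CJC DJ CJC JC DJ CJC DJ CJC JC DJ CJC DJ CJC DJ CJC JC DJ; concatenated:

DJCJCJCDJCJCDJCJCJCDJCJCDJCJCJCDJCJCDJCJCDJCJCJCDJ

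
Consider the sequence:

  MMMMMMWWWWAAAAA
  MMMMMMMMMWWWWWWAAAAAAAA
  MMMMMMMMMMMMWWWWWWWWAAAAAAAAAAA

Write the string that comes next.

MMMMMMMMMMMMMMMWWWWWWWWWWAAAAAAAAAAAAAA

Each string has the form M^{3n} W^{2n} A^{3n-1}, where the shown terms are n = 2, 3, 4.
For the next term, n = 5, so the run lengths are 15, 10, 14.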